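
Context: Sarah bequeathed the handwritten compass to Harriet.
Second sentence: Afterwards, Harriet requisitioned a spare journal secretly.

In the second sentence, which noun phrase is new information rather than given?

"Harriet" in the second sentence is given — already mentioned in the context.
"a spare journal" has no antecedent in the context; it is discourse-new (the indefinite article also signals a new referent).

a spare journal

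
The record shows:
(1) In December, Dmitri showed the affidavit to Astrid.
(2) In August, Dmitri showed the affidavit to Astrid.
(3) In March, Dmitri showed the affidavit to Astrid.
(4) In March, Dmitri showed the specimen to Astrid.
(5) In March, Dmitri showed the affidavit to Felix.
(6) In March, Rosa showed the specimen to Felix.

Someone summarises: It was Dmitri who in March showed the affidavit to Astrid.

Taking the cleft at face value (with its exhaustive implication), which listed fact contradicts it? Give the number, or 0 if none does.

0

The cleft puts "Dmitri" in focus and presupposes the open proposition with the affidavit as thing and Astrid as recipient and in March as setting.
Exhaustivity: Dmitri is the only agent satisfying that background.
Every other fact differs from the presupposition on some backgrounded slot, so none challenges the exhaustivity.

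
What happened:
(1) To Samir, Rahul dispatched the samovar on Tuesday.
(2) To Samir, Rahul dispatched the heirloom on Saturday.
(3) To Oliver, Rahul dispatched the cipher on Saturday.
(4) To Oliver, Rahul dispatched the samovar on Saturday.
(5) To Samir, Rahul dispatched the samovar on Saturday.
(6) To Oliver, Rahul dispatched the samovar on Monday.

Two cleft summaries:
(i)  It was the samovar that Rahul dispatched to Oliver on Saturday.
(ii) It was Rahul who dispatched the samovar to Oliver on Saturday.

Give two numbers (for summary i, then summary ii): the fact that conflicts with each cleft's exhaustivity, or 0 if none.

Summary (i) focuses "the samovar" (the thing); background Rahul as agent and Oliver as recipient and on Saturday as setting. Fact (3) matches that background with thing = the cipher — refutes (i).
Summary (ii) focuses "Rahul" (the agent); background the samovar as thing and Oliver as recipient and on Saturday as setting. No fact matches that background with a different agent, so 0.

3, 0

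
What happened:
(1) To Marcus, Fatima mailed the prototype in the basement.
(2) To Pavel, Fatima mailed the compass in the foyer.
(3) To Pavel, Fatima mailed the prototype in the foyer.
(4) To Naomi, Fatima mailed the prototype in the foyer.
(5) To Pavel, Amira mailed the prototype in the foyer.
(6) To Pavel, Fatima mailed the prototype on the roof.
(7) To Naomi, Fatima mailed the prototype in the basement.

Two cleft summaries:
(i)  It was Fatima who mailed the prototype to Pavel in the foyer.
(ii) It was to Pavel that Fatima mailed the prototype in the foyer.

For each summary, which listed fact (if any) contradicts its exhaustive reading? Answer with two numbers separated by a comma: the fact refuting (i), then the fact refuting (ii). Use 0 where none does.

5, 4

(i): focus "Fatima". Looking for the prototype as thing and Pavel as recipient and in the foyer as setting with some other agent — fact (5) has Amira there. Refuted.
(ii): focus "Pavel". Looking for Fatima as agent and the prototype as thing and in the foyer as setting with some other recipient — fact (4) has Naomi there. Refuted.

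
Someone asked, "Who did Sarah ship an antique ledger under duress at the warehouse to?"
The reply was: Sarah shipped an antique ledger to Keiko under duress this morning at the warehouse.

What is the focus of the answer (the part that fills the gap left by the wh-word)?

to Keiko

The wh-word "who" asks about the recipient.
In the answer, "Sarah", "an antique ledger", "at the warehouse" and "under duress" are given — repeated from the question.
"this morning" is also new, but it specifies the time, which is not what the question asks about — so it is not the focus.
The constituent filling the recipient gap is "to Keiko"; that is the focus.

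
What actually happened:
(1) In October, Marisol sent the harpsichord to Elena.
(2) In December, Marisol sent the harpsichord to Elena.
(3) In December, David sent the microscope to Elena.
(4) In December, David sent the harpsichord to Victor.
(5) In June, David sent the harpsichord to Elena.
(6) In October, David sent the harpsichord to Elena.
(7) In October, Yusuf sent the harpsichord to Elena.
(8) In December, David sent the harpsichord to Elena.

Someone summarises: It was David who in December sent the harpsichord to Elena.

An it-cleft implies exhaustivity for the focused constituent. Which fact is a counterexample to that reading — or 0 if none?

2

The cleft puts "David" in focus and presupposes the open proposition with the harpsichord as thing and Elena as recipient and in December as setting.
Exhaustivity: David is the only agent satisfying that background.
Fact (2) shares the background but with agent = Marisol; exhaustivity is violated.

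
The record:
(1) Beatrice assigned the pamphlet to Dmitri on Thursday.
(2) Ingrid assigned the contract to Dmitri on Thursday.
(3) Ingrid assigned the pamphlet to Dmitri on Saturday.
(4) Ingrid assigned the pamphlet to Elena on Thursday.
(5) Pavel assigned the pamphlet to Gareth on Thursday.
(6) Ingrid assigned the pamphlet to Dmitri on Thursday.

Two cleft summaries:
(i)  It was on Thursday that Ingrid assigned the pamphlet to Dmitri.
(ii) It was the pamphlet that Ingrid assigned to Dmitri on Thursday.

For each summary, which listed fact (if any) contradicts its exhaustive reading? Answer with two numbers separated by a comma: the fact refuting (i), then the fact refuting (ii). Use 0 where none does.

(i): focus "on Thursday". Looking for agent = Ingrid, thing = the pamphlet, recipient = Dmitri with some other setting — fact (3) has on Saturday there. Refuted.
(ii): focus "the pamphlet". Looking for agent = Ingrid, recipient = Dmitri, setting = on Thursday with some other thing — fact (2) has the contract there. Refuted.

3, 2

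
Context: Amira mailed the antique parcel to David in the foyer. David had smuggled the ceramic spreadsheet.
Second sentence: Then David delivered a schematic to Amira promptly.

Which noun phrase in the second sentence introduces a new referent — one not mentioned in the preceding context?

"David" and "Amira" in the second sentence are given — already mentioned in the context.
"a schematic" has no antecedent in the context; it is discourse-new (the indefinite article also signals a new referent).

a schematic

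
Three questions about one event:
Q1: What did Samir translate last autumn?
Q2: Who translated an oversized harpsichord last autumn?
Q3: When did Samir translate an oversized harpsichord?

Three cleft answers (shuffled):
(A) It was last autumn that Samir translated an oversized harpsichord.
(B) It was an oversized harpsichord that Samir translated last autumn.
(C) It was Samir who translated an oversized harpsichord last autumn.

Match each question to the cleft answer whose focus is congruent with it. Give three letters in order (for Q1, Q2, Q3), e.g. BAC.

BCA

Q1 asks about the direct object; cleft (B) focuses "an oversized harpsichord", which is the direct object — so Q1 → B.
Q2 asks about the subject (agent); cleft (C) focuses "Samir", which is the subject (agent) — so Q2 → C.
Q3 asks about the time; cleft (A) focuses "last autumn", which is the time — so Q3 → A.
Mapping: Q1→B, Q2→C, Q3→A.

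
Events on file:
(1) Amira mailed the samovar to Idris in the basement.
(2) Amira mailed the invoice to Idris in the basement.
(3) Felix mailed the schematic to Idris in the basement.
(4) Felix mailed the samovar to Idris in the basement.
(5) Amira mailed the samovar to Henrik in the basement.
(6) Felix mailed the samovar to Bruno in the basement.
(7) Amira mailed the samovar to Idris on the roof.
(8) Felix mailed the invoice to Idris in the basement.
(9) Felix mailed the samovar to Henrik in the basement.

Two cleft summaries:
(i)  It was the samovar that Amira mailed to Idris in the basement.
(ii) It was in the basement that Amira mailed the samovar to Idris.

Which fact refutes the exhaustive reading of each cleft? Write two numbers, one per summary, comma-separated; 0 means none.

2, 7

Summary (i) focuses "the samovar" (the thing); background agent = Amira, recipient = Idris, setting = in the basement. Fact (2) matches that background with thing = the invoice — refutes (i).
Summary (ii) focuses "in the basement" (the setting); background agent = Amira, thing = the samovar, recipient = Idris. Fact (7) matches that background with setting = on the roof — refutes (ii).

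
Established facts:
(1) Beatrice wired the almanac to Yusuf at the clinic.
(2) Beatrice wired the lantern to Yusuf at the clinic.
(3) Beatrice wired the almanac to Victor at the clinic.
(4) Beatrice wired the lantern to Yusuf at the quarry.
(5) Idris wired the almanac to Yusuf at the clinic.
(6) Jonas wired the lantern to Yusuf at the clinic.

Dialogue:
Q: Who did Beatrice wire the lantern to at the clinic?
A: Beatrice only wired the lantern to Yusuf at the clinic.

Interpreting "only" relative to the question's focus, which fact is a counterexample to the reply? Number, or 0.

The question "Who did ... to ...?" targets the recipient, so in the reply the focus falls on "Yusuf".
So "only" ranges over recipients; the rest (same agent, thing, setting (Beatrice / the lantern / at the clinic)) is presupposed.
No listed fact shares that background with another recipient. Nothing contradicts the reply.
(Fact (1) would refute a reading with focus on the thing — but that is not what the question asks.)

0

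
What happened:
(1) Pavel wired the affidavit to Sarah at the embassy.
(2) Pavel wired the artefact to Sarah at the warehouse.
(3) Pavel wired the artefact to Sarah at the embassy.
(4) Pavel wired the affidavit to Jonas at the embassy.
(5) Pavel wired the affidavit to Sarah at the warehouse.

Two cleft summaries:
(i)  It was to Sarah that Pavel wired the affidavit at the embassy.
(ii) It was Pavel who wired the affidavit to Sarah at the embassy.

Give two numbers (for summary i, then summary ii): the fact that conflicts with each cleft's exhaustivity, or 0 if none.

4, 0

Summary (i) focuses "Sarah" (the recipient); background same agent, thing, setting (Pavel / the affidavit / at the embassy). Fact (4) matches that background with recipient = Jonas — refutes (i).
Summary (ii) focuses "Pavel" (the agent); background same thing, recipient, setting (the affidavit / Sarah / at the embassy). No fact matches that background with a different agent, so 0.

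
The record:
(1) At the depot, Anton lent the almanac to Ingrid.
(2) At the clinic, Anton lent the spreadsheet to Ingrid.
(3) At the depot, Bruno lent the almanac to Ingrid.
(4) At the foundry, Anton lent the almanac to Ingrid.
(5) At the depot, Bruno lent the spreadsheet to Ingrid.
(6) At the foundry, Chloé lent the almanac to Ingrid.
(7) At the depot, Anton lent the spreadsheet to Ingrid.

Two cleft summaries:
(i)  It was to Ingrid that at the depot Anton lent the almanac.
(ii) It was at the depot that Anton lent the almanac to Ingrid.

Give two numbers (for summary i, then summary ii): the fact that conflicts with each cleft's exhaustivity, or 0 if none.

(i): focus "Ingrid". No fact shares agent = Anton, thing = the almanac, setting = at the depot with a different recipient. 0.
(ii): focus "at the depot". Looking for agent = Anton, thing = the almanac, recipient = Ingrid with some other setting — fact (4) has at the foundry there. Refuted.

0, 4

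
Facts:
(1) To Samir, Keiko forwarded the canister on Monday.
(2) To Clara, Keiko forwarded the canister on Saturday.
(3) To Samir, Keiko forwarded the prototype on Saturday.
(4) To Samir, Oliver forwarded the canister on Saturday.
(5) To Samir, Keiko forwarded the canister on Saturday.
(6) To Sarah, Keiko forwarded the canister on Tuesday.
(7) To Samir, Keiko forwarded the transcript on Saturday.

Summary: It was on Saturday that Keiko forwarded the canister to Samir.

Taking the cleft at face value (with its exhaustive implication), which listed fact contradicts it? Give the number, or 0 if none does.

1

Focus of the cleft: "on Saturday" (the setting). Presupposed background: agent = Keiko, thing = the canister, recipient = Samir.
The exhaustive reading says no other setting fits that background.
But fact (1) also has agent = Keiko, thing = the canister, recipient = Samir, with setting = on Monday — so the exhaustive reading fails.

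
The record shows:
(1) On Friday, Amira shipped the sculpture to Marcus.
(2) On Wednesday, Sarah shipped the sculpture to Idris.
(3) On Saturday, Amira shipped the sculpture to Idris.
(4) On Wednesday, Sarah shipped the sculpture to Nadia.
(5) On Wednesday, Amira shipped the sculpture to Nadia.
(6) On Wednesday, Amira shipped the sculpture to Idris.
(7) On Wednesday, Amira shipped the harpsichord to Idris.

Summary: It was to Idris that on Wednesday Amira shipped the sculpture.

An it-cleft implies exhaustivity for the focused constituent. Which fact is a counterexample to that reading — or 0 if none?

Focus of the cleft: "Idris" (the recipient). Presupposed background: agent = Amira, thing = the sculpture, setting = on Wednesday.
The exhaustive reading says no other recipient fits that background.
Fact (5) shares the background but with recipient = Nadia; exhaustivity is violated.

5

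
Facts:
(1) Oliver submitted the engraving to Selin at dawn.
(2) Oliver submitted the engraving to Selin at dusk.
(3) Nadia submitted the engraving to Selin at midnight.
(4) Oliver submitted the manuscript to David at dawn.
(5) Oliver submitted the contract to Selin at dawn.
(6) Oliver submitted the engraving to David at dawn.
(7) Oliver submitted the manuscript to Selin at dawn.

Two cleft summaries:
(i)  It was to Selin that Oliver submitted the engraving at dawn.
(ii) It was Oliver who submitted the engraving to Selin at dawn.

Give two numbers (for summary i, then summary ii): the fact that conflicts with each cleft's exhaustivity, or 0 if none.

6, 0

Summary (i) focuses "Selin" (the recipient); background Oliver as agent and the engraving as thing and at dawn as setting. Fact (6) matches that background with recipient = David — refutes (i).
Summary (ii) focuses "Oliver" (the agent); background the engraving as thing and Selin as recipient and at dawn as setting. No fact matches that background with a different agent, so 0.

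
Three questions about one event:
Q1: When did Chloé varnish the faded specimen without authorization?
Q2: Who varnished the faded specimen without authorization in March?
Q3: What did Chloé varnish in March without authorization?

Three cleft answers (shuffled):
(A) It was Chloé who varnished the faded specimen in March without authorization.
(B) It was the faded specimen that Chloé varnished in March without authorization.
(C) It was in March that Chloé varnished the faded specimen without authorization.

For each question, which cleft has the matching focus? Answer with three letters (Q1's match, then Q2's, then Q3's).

Q1 asks about the time; cleft (C) focuses "in March", which is the time — so Q1 → C.
Q2 asks about the subject (agent); cleft (A) focuses "Chloé", which is the subject (agent) — so Q2 → A.
Q3 asks about the direct object; cleft (B) focuses "the faded specimen", which is the direct object — so Q3 → B.
Mapping: Q1→C, Q2→A, Q3→B.

CAB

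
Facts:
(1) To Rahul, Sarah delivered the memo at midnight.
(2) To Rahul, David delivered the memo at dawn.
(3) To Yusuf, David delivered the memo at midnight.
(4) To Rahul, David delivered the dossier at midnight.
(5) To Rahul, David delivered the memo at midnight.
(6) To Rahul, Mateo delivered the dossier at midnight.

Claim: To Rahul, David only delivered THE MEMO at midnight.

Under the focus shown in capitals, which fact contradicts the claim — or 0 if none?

4

Focus (in capitals) is "the memo" — the thing. "Only" excludes alternative things while holding fixed same agent, recipient, setting (David / Rahul / at midnight).
Fact (4) shares the background but differs in thing (the dossier) — a counterexample.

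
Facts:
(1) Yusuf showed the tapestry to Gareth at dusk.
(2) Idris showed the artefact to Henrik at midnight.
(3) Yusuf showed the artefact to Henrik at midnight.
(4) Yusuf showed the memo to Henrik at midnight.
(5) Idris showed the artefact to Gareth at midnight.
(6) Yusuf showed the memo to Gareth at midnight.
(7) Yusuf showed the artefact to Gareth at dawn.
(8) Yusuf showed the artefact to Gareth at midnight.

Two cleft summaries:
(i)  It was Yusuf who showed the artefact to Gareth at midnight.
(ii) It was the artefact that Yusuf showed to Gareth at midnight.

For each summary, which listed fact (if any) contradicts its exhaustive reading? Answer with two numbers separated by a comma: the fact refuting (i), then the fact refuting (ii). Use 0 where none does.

5, 6

Summary (i) focuses "Yusuf" (the agent); background same thing, recipient, setting (the artefact / Gareth / at midnight). Fact (5) matches that background with agent = Idris — refutes (i).
Summary (ii) focuses "the artefact" (the thing); background same agent, recipient, setting (Yusuf / Gareth / at midnight). Fact (6) matches that background with thing = the memo — refutes (ii).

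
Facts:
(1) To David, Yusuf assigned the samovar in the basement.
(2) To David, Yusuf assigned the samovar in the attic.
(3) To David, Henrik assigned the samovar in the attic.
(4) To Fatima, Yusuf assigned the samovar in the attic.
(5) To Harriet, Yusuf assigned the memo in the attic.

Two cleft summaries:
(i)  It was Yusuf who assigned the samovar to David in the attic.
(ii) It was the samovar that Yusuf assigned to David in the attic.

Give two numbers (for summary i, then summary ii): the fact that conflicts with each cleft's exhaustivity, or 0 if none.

3, 0

(i): focus "Yusuf". Looking for same thing, recipient, setting (the samovar / David / in the attic) with some other agent — fact (3) has Henrik there. Refuted.
(ii): focus "the samovar". No fact shares same agent, recipient, setting (Yusuf / David / in the attic) with a different thing. 0.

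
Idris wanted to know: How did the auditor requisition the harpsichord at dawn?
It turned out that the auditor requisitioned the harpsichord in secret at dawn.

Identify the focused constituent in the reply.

The wh-word "how" asks about the manner.
In the answer, "the auditor", "the harpsichord" and "at dawn" are given — repeated from the question.
The constituent filling the manner gap is "in secret"; that is the focus and would carry nuclear stress.

in secret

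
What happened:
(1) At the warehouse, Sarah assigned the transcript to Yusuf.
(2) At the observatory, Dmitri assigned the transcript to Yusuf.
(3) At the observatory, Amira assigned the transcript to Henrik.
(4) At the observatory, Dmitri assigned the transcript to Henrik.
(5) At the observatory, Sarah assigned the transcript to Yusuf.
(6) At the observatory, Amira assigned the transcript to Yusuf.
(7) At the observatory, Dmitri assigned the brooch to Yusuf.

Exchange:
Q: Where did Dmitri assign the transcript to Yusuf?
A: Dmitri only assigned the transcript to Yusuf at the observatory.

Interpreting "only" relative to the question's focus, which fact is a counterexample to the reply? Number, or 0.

Answering "Where did ...?" puts focus on the setting — here, "at the observatory".
So "only" ranges over settings; the rest (same agent, thing, recipient (Dmitri / the transcript / Yusuf)) is presupposed.
No fact keeps same agent, thing, recipient (Dmitri / the transcript / Yusuf) while changing the setting; every other fact differs on something backgrounded. The reply stands.
(Fact (4) would refute a reading with focus on the recipient — but that is not what the question asks.)

0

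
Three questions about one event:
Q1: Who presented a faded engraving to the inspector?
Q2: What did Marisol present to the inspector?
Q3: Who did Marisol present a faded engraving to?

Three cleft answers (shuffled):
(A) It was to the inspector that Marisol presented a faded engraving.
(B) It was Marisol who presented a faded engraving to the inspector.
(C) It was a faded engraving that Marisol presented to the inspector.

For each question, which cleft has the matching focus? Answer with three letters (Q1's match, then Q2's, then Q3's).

Q1 asks about the subject (agent); cleft (B) focuses "Marisol", which is the subject (agent) — so Q1 → B.
Q2 asks about the direct object; cleft (C) focuses "a faded engraving", which is the direct object — so Q2 → C.
Q3 asks about the recipient; cleft (A) focuses "to the inspector", which is the recipient — so Q3 → A.
Mapping: Q1→B, Q2→C, Q3→A.

BCA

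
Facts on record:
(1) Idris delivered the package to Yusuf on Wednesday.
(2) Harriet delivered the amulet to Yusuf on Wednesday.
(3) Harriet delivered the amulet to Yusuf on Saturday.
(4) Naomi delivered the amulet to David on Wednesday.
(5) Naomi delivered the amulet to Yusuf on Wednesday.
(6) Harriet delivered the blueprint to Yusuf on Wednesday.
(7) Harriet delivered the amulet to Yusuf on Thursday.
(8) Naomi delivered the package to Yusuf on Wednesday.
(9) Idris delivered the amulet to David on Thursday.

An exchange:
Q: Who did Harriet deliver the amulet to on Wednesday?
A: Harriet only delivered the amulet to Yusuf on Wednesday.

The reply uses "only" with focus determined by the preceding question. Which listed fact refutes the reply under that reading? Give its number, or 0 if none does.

0

Answering "Who did ... to ...?" puts focus on the recipient — here, "Yusuf".
"Only" then excludes alternative recipients while the background — Harriet as agent and the amulet as thing and on Wednesday as setting — is held fixed.
No listed fact shares that background with another recipient. Nothing contradicts the reply.
(Fact (6) would refute a reading with focus on the thing — but that is not what the question asks.)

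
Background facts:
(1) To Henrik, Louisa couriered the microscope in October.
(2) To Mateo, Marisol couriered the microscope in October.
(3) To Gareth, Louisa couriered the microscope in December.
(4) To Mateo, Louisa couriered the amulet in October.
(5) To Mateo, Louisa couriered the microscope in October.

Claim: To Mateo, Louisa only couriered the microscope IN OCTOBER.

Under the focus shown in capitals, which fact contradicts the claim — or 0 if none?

Focus (in capitals) is "in October" — the setting. "Only" excludes alternative settings while holding fixed same agent, thing, recipient (Louisa / the microscope / Mateo).
Every other fact changes something in the background, not just the setting. Nothing refutes the claim.

0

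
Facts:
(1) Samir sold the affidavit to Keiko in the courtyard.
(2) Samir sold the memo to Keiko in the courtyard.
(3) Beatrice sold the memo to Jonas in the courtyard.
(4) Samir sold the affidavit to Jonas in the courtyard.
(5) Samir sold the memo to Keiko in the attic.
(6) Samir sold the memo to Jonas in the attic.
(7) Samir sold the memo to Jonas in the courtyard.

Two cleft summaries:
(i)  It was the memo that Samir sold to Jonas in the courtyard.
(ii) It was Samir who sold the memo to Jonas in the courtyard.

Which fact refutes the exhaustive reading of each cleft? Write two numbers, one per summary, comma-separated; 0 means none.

4, 3

Summary (i) focuses "the memo" (the thing); background same agent, recipient, setting (Samir / Jonas / in the courtyard). Fact (4) matches that background with thing = the affidavit — refutes (i).
Summary (ii) focuses "Samir" (the agent); background same thing, recipient, setting (the memo / Jonas / in the courtyard). Fact (3) matches that background with agent = Beatrice — refutes (ii).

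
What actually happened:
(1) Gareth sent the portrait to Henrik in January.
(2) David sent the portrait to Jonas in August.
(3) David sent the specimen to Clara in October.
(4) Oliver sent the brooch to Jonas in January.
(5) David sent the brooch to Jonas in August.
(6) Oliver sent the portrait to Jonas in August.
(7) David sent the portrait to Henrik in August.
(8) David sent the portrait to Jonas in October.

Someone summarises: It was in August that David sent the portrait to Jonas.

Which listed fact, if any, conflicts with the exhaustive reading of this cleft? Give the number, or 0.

8

Focus of the cleft: "in August" (the setting). Presupposed background: David as agent and the portrait as thing and Jonas as recipient.
The exhaustive reading says no other setting fits that background.
Fact (8) shares the background but with setting = in October; exhaustivity is violated.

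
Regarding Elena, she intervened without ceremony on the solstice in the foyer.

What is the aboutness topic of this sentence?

Elena

The construction explicitly marks "Elena" as what the sentence is about — the topic.
The remainder of the clause is the comment (what is said about the topic).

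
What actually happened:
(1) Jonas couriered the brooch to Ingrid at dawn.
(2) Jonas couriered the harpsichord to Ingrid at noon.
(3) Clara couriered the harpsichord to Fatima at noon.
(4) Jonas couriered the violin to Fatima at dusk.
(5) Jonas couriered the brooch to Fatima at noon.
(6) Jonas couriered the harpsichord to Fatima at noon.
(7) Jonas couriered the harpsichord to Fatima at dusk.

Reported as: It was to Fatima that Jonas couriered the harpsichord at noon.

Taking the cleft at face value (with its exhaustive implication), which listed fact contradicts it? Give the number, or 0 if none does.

2

The cleft puts "Fatima" in focus and presupposes the open proposition with Jonas as agent and the harpsichord as thing and at noon as setting.
The exhaustive reading says no other recipient fits that background.
Fact (2) shares the background but with recipient = Ingrid; exhaustivity is violated.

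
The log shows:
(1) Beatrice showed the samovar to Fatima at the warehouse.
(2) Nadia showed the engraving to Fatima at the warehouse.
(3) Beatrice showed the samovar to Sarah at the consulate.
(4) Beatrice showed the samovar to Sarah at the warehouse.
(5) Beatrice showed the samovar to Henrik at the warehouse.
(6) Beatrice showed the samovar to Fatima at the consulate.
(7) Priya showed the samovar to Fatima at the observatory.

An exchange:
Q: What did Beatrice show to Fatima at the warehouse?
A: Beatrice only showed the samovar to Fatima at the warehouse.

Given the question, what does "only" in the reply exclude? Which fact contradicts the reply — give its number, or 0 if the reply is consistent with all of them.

0

The question "What did ...?" targets the thing, so in the reply the focus falls on "the samovar".
So "only" ranges over things; the rest (agent = Beatrice, recipient = Fatima, setting = at the warehouse) is presupposed.
No fact keeps agent = Beatrice, recipient = Fatima, setting = at the warehouse while changing the thing; every other fact differs on something backgrounded. The reply stands.
(Fact (4) would refute a reading with focus on the recipient — but that is not what the question asks.)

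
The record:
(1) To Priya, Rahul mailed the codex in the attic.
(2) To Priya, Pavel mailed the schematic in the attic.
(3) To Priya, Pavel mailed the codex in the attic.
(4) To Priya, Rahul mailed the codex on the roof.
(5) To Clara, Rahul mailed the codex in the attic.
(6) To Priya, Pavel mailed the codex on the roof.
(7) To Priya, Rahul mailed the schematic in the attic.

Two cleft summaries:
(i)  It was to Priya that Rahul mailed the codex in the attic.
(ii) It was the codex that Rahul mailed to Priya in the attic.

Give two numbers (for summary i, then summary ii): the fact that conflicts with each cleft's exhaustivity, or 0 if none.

(i): focus "Priya". Looking for same agent, thing, setting (Rahul / the codex / in the attic) with some other recipient — fact (5) has Clara there. Refuted.
(ii): focus "the codex". Looking for same agent, recipient, setting (Rahul / Priya / in the attic) with some other thing — fact (7) has the schematic there. Refuted.

5, 7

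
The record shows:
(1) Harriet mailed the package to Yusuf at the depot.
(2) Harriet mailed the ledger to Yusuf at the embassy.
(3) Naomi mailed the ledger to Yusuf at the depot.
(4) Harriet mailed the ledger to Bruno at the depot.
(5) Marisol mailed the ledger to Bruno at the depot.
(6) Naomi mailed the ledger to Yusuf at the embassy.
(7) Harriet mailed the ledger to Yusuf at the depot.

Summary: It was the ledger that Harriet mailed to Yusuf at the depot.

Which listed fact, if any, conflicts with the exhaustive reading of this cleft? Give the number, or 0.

The cleft puts "the ledger" in focus and presupposes the open proposition with Harriet as agent and Yusuf as recipient and at the depot as setting.
The exhaustive reading says no other thing fits that background.
But fact (1) also has Harriet as agent and Yusuf as recipient and at the depot as setting, with thing = the package — so the exhaustive reading fails.

1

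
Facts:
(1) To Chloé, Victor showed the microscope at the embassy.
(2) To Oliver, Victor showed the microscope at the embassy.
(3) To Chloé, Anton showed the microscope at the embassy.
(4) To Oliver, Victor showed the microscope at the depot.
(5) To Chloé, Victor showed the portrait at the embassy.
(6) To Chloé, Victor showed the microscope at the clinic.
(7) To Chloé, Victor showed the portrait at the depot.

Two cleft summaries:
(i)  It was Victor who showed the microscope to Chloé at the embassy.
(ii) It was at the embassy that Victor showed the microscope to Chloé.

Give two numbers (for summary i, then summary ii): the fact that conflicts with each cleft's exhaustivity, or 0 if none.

3, 6

(i): focus "Victor". Looking for the microscope as thing and Chloé as recipient and at the embassy as setting with some other agent — fact (3) has Anton there. Refuted.
(ii): focus "at the embassy". Looking for Victor as agent and the microscope as thing and Chloé as recipient with some other setting — fact (6) has at the clinic there. Refuted.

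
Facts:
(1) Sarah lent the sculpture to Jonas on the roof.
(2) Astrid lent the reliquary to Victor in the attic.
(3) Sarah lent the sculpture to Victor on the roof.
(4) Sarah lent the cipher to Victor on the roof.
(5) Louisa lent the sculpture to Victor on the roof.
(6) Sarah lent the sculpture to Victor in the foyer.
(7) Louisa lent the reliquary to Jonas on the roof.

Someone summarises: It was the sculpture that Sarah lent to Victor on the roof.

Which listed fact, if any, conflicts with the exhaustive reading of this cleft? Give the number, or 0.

The cleft puts "the sculpture" in focus and presupposes the open proposition with agent = Sarah, recipient = Victor, setting = on the roof.
The exhaustive reading says no other thing fits that background.
But fact (4) also has agent = Sarah, recipient = Victor, setting = on the roof, with thing = the cipher — so the exhaustive reading fails.

4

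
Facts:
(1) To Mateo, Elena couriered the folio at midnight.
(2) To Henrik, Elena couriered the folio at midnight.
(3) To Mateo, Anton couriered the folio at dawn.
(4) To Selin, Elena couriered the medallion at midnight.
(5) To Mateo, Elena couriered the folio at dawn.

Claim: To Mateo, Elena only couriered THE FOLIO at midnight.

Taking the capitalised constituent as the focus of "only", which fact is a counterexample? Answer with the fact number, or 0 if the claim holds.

0

The capitals mark "the folio" as focus. So "only" rules out other things, with the rest (same agent, recipient, setting (Elena / Mateo / at midnight)) as background.
No fact matches same agent, recipient, setting (Elena / Mateo / at midnight) with a different thing — every other fact differs on at least one backgrounded slot. So no fact refutes it.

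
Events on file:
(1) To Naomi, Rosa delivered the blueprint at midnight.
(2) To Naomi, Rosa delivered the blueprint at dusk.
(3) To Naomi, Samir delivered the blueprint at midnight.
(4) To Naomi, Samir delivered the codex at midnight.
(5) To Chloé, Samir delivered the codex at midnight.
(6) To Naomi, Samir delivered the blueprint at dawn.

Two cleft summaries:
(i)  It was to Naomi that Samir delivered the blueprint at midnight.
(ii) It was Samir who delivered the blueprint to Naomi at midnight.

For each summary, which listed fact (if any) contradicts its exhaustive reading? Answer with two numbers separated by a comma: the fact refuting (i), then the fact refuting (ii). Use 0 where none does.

0, 1

Summary (i) focuses "Naomi" (the recipient); background Samir as agent and the blueprint as thing and at midnight as setting. No fact matches that background with a different recipient, so 0.
Summary (ii) focuses "Samir" (the agent); background the blueprint as thing and Naomi as recipient and at midnight as setting. Fact (1) matches that background with agent = Rosa — refutes (ii).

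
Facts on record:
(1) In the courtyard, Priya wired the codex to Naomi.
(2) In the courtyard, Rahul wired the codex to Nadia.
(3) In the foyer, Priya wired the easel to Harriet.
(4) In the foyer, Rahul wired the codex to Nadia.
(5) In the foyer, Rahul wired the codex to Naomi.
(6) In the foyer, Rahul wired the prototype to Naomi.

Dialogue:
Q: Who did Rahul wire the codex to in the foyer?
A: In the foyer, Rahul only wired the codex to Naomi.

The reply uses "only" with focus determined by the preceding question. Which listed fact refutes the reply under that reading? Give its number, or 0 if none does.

4

The question "Who did ... to ...?" targets the recipient, so in the reply the focus falls on "Naomi".
"Only" then excludes alternative recipients while the background — agent = Rahul, thing = the codex, setting = in the foyer — is held fixed.
Fact (4) keeps agent = Rahul, thing = the codex, setting = in the foyer but has recipient = Nadia; that refutes the reply.
(Fact (6) would refute a reading with focus on the thing — but that is not what the question asks.)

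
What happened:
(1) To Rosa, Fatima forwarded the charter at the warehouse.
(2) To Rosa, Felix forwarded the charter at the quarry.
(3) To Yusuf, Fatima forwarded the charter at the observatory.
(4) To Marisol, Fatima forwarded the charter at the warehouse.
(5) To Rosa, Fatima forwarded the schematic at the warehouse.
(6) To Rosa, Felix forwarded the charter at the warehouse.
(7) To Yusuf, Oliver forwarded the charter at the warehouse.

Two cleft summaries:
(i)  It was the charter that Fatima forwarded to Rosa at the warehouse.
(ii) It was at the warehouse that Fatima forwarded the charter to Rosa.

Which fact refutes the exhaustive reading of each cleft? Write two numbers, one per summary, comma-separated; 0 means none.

5, 0

(i): focus "the charter". Looking for same agent, recipient, setting (Fatima / Rosa / at the warehouse) with some other thing — fact (5) has the schematic there. Refuted.
(ii): focus "at the warehouse". No fact shares same agent, thing, recipient (Fatima / the charter / Rosa) with a different setting. 0.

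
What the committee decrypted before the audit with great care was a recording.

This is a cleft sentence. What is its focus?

In a pseudo-cleft "What ... was X", the post-copular constituent X is the focus.
Here the focus is "a recording". The backgrounded (presupposed) material includes "the committee", "with great care" and "before the audit".

a recording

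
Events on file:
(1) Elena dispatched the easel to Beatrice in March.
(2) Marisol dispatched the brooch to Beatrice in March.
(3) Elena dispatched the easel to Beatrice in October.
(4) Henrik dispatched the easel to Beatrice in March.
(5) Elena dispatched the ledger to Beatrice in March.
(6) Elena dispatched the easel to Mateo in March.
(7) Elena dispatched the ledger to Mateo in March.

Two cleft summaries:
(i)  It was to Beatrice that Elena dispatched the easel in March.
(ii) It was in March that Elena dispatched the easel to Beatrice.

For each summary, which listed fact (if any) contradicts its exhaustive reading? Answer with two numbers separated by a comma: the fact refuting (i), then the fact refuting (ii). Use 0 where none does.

(i): focus "Beatrice". Looking for agent = Elena, thing = the easel, setting = in March with some other recipient — fact (6) has Mateo there. Refuted.
(ii): focus "in March". Looking for agent = Elena, thing = the easel, recipient = Beatrice with some other setting — fact (3) has in October there. Refuted.

6, 3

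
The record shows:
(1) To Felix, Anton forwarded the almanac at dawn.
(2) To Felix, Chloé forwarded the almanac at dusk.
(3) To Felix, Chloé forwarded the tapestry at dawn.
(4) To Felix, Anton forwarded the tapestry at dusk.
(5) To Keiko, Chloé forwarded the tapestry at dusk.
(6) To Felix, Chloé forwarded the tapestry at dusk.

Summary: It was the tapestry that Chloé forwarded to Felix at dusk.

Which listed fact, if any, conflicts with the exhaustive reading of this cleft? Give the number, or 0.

The cleft puts "the tapestry" in focus and presupposes the open proposition with agent = Chloé, recipient = Felix, setting = at dusk.
The exhaustive reading says no other thing fits that background.
Fact (2) shares the background but with thing = the almanac; exhaustivity is violated.

2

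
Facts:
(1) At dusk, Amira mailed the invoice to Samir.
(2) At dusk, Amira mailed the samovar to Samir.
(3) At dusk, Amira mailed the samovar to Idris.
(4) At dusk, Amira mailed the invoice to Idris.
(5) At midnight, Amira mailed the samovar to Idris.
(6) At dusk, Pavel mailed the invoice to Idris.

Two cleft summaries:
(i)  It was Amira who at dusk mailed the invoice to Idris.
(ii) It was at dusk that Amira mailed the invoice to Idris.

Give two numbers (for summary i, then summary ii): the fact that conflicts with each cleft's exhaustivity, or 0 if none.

Summary (i) focuses "Amira" (the agent); background same thing, recipient, setting (the invoice / Idris / at dusk). Fact (6) matches that background with agent = Pavel — refutes (i).
Summary (ii) focuses "at dusk" (the setting); background same agent, thing, recipient (Amira / the invoice / Idris). No fact matches that background with a different setting, so 0.

6, 0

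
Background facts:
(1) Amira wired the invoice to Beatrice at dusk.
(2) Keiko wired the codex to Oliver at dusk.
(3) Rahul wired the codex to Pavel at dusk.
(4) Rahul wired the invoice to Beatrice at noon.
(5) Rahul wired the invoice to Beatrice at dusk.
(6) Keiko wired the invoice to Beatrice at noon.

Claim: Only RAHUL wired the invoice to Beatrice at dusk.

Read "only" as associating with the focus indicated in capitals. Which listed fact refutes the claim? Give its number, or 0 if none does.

1

The capitals mark "Rahul" as focus. So "only" rules out other agents, with the rest (the invoice as thing and Beatrice as recipient and at dusk as setting) as background.
Fact (1) matches on the invoice as thing and Beatrice as recipient and at dusk as setting, but has agent = Amira instead. That refutes the claim.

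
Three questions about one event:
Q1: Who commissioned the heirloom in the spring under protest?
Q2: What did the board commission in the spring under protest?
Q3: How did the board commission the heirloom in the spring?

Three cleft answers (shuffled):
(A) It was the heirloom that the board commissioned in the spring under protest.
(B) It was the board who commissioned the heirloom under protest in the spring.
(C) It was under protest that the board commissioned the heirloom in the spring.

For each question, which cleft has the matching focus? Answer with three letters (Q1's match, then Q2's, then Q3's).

BAC

Q1 asks about the subject (agent); cleft (B) focuses "the board", which is the subject (agent) — so Q1 → B.
Q2 asks about the direct object; cleft (A) focuses "the heirloom", which is the direct object — so Q2 → A.
Q3 asks about the manner; cleft (C) focuses "under protest", which is the manner — so Q3 → C.
Mapping: Q1→B, Q2→A, Q3→C.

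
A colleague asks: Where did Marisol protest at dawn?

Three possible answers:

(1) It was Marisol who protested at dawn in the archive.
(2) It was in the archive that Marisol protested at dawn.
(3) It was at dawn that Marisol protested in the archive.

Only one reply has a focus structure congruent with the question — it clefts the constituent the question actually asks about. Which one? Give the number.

2

The question word "where" targets the location.
Option (1) clefts "Marisol" — the subject (agent), not what was asked.
Option (2) clefts "in the archive" — that matches what the question asks about.
Option (3) clefts "at dawn" — the time, not what was asked.
So the congruent reply is (2).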